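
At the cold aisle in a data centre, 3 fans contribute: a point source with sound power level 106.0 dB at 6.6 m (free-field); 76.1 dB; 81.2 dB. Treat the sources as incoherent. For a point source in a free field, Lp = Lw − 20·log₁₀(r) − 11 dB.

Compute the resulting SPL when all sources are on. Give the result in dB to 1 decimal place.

Source at 6.6 m: Lp = 106.0 − 20·log₁₀(6.6) − 11 = 78.6 dB.
Sum in the linear (power) domain: Σ 10^(Lᵢ/10) = 10^(78.6/10) + 10^(76.1/10) + 10^(81.2/10) = 2.45e+08.
L_total = 10·log₁₀(2.45e+08) = 83.9 dB.

83.9 dB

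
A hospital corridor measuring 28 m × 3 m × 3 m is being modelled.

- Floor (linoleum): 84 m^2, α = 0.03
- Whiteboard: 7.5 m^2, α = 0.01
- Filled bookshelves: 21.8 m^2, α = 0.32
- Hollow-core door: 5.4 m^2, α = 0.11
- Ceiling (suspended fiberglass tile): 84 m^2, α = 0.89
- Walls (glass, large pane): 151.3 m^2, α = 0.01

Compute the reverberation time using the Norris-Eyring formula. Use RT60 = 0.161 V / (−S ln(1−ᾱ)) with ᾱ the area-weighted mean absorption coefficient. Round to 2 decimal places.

0.41 sec

S = Σ Sᵢ = 354.0 m^2.
Σ(Sᵢαᵢ) = 84×0.03 + 7.5×0.01 + 21.8×0.32 + 5.4×0.11 + 84×0.89 + 151.3×0.01 = 86.438.
ᾱ = 86.438 / 354.0 = 0.2442.
−S·ln(1−ᾱ) = −354.0 × ln(1 − 0.2442) = 99.112.
V = 28 × 3 × 3 = 252 m³.
RT60 = 0.161 × 252 / 99.112 = 0.41 s.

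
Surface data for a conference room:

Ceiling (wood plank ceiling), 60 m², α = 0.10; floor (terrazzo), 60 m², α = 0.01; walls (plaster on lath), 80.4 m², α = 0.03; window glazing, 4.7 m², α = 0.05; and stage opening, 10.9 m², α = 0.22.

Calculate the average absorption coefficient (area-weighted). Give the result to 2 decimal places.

Total surface area S = 216.0 m².
Weighted sum Σ Sα = 11.645.
ᾱ = 11.645 / 216.0 = 0.05.

0.05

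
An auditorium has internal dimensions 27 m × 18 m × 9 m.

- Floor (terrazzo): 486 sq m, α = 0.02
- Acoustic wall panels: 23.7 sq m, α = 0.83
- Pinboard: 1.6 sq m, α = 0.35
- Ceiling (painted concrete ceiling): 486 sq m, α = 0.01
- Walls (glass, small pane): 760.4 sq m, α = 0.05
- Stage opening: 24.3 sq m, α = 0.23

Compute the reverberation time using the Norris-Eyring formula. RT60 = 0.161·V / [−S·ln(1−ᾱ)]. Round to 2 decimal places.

8.78 s

S = Σ Sᵢ = 1782.0 sq m.
Σ(Sᵢαᵢ) = 486·0.02 + 23.7·0.83 + 1.6·0.35 + 486·0.01 + 760.4·0.05 + 24.3·0.23 = 78.420.
ᾱ = 78.420 / 1782.0 = 0.0440.
Eyring denominator: −S ln(1−ᾱ) = 80.185.
V = 27 × 18 × 9 = 4374 m³.
T = 0.161·V/[−S·ln(1−ᾱ)] = 0.161·4374/80.185 = 8.78 s.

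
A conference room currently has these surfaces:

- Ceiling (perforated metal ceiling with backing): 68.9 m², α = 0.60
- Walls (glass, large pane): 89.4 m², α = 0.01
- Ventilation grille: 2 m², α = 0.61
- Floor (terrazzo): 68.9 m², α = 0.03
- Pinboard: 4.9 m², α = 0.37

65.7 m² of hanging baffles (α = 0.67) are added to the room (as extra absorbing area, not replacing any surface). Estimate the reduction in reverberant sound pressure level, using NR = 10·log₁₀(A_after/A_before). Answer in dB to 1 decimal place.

A_before = Σ Sᵢαᵢ = 68.9*0.60 + 89.4*0.01 + 2*0.61 + 68.9*0.03 + 4.9*0.37 = 47.334 sabins.
Treatment contributes 65.7·0.67 = 44.019 sabins.
New total A_after = 91.353 sabins.
NR = 10·log₁₀(91.353/47.334) = 2.9 dB.

2.9 dB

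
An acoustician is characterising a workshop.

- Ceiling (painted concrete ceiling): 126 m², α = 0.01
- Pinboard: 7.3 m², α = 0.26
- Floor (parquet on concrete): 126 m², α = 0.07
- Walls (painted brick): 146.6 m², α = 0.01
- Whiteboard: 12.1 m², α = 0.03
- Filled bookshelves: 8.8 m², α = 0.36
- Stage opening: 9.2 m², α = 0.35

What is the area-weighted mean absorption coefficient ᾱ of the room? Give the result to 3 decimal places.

0.046

S = Σ Sᵢ = 126 + 7.3 + 126 + 146.6 + 12.1 + 8.8 + 9.2 = 436.0 m².
Σ(Sᵢαᵢ) = 126×0.01 + 7.3×0.26 + 126×0.07 + 146.6×0.01 + 12.1×0.03 + 8.8×0.36 + 9.2×0.35 = 20.195.
ᾱ = 20.195 / 436.0 = 0.046.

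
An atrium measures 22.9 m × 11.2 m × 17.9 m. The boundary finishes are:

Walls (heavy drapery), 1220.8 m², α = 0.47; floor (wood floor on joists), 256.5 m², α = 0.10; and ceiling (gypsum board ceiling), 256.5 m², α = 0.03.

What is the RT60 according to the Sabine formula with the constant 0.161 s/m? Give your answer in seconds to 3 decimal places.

1.217 s

Equivalent absorption area: A = 1220.8×0.47 + 256.5×0.10 + 256.5×0.03 = 607.121 m².
Volume V = 22.9 × 11.2 × 17.9 = 4590.992 m³.
RT60 = 0.161 · V / A = 0.161 × 4590.992 / 607.121 = 1.217 s.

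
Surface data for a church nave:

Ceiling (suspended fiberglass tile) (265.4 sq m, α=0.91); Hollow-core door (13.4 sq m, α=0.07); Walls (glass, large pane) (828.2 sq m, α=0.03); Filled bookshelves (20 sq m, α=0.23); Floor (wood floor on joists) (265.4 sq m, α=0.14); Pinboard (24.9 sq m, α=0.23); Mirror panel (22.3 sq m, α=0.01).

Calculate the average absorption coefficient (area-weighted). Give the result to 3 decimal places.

Total surface area S = 1439.6 sq m.
Weighted sum Σ Sα = 315.004.
ᾱ = A/S = 0.219.

0.219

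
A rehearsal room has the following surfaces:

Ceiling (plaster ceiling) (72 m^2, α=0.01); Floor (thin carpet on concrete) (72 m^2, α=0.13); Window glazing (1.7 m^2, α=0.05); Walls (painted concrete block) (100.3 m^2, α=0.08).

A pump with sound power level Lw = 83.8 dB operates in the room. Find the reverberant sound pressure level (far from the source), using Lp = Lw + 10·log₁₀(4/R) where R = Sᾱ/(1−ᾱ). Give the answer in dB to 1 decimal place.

Σ(Sᵢαᵢ) = 72·0.01 + 72·0.13 + 1.7·0.05 + 100.3·0.08 = 18.189; total area S = 246.0 m^2.
ᾱ = 0.0739, so room constant R = A/(1−ᾱ) = 19.640 m^2.
Lp = Lw + 10 log₁₀(4/R) = 83.8 -6.91 = 76.9 dB.

76.9 dB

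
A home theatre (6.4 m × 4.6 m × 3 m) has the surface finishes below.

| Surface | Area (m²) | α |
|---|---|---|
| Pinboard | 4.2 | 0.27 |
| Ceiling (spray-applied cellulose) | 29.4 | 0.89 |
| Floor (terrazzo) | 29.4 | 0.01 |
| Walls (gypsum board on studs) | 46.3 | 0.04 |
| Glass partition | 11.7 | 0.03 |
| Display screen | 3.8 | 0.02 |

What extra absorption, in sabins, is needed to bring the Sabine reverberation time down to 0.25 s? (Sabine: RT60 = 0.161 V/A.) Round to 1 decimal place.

Equivalent absorption area: A₁ = 4.2*0.27 + 29.4*0.89 + 29.4*0.01 + 46.3*0.04 + 11.7*0.03 + 3.8*0.02 = 29.873 m².
Target A₂ = 0.161·88.32/0.25 = 56.878 sabins (V = 88.32 m³).
Additional absorption ΔA = 56.878 − 29.873 = 27.0 sabins.

27.0 sabins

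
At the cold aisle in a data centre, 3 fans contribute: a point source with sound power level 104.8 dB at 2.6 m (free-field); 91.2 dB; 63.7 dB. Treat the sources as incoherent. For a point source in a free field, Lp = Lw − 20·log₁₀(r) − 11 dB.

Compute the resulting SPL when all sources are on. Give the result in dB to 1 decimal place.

Source at 2.6 m: Lp = 104.8 − 20·log₁₀(2.6) − 11 = 85.5 dB.
Converting to relative power and adding: 10^(85.5/10) + 10^(91.2/10) + 10^(63.7/10) = 1.675e+09.
Combined level = 10 log₁₀(1.675e+09) = 92.2 dB.

92.2 dB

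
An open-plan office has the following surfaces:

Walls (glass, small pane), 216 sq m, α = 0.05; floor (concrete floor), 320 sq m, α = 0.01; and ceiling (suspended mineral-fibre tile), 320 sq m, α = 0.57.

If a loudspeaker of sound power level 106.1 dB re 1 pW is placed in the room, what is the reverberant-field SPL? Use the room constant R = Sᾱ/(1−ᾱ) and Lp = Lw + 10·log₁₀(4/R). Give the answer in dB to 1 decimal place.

88.1 dB

A = 196.400 sabins; S = 856.0 sq m.
ᾱ = 0.2294, so room constant R = A/(1−ᾱ) = 254.866 sq m.
Lp = 106.1 + 10·log₁₀(4/254.866) = 106.1 + (-18.04) = 88.1 dB.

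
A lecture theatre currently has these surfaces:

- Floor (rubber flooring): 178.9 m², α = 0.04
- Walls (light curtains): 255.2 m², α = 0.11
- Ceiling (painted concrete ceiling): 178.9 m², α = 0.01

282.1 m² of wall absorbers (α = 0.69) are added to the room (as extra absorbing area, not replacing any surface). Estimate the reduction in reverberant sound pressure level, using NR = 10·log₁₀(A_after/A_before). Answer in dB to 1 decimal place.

A_before = Σ Sᵢαᵢ = 178.9*0.04 + 255.2*0.11 + 178.9*0.01 = 37.017 sabins.
Treatment contributes 282.1·0.69 = 194.649 sabins.
New total A_after = 231.666 sabins.
NR = 10·log₁₀(231.666/37.017) = 8.0 dB.

8.0 dB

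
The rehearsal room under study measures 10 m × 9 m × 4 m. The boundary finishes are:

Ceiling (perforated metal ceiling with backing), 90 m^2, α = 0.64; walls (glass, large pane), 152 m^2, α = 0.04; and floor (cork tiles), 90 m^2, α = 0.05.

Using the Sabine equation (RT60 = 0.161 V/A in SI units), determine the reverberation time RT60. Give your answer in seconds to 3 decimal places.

0.850 seconds

Total absorption A = 90*0.64 + 152*0.04 + 90*0.05
  = 57.600 + 6.080 + 4.500 = 68.180 m^2 sabins.
Room volume: 360 m³.
T = 0.161 V/A = 0.161·360/68.180 = 0.850 s.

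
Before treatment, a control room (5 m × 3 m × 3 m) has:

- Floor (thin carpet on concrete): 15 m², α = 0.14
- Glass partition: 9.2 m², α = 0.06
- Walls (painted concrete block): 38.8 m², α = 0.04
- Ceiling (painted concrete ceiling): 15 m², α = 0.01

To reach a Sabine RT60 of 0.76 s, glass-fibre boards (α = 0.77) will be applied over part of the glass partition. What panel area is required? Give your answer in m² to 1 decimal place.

A₁ = Σ Sᵢαᵢ = 15·0.14 + 9.2·0.06 + 38.8·0.04 + 15·0.01 = 4.354 sabins.
Required A₂ = 0.161·45/0.76 = 9.533 sabins.
ΔA needed = 9.533 − 4.354 = 5.179 sabins.
Each m² of panel replacing the glass partition adds (0.77 − 0.06) = 0.71 sabins.
Area = ΔA/Δα = 5.179/0.71 = 7.3 m².

7.3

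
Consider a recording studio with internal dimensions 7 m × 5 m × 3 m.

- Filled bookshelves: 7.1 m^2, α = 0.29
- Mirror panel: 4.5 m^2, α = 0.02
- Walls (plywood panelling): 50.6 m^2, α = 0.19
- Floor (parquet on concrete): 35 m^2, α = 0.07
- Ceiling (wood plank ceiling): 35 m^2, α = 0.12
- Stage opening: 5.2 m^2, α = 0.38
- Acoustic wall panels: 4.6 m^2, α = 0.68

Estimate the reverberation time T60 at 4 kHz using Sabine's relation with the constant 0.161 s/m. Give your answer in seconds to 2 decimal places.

0.72 s

Equivalent absorption area: A = 7.1*0.29 + 4.5*0.02 + 50.6*0.19 + 35*0.07 + 35*0.12 + 5.2*0.38 + 4.6*0.68 = 23.517 m^2.
Room volume: 105 m³.
RT60 = 0.161 · V / A = 0.161 × 105 / 23.517 = 0.72 s.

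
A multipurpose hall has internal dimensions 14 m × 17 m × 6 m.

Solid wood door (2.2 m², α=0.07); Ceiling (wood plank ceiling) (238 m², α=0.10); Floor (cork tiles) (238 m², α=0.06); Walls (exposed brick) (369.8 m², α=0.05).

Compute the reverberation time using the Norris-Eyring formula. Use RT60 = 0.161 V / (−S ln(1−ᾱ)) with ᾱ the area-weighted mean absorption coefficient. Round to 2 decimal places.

Total surface area S = 2.2 + 238 + 238 + 369.8 = 848.0 m².
Σ(Sᵢαᵢ) = 2.2×0.07 + 238×0.10 + 238×0.06 + 369.8×0.05 = 56.724.
ᾱ = 56.724 / 848.0 = 0.0669.
Eyring denominator: −S ln(1−ᾱ) = 58.718.
V = 14 × 17 × 6 = 1428 m³.
RT60 = 0.161 × 1428 / 58.718 = 3.92 s.

3.92 s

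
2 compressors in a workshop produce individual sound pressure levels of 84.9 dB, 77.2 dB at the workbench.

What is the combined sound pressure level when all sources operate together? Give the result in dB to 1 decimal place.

Sum in the linear (power) domain: Σ 10^(Lᵢ/10) = 10^(84.9/10) + 10^(77.2/10) = 3.615e+08.
Back to dB: 10·log₁₀ Σ = 85.6 dB.

85.6 dB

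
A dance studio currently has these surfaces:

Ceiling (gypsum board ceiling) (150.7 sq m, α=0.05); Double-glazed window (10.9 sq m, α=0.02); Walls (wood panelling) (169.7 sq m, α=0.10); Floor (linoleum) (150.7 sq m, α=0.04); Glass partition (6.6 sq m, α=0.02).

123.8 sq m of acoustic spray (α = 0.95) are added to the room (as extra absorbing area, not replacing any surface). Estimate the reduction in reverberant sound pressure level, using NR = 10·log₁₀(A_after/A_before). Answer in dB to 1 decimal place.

Total absorption A_before = 150.7·0.05 + 10.9·0.02 + 169.7·0.10 + 150.7·0.04 + 6.6·0.02
  = 7.535 + 0.218 + 16.970 + 6.028 + 0.132 = 30.883 sq m sabins.
Added absorption = 123.8 × 0.95 = 117.610 sabins.
New total A_after = 148.493 sabins.
Reduction = 10 log₁₀(A_after/A_before) = 10 log₁₀(4.8082) = 6.8 dB.

6.8 dB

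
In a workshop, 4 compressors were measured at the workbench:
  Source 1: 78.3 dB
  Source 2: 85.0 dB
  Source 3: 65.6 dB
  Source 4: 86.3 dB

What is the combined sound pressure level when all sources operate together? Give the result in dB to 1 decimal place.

89.1 dB

Sum in the linear (power) domain: Σ 10^(Lᵢ/10) = 10^(78.3/10) + 10^(85.0/10) + 10^(65.6/10) + 10^(86.3/10) = 8.14e+08.
Back to dB: 10·log₁₀ Σ = 89.1 dB.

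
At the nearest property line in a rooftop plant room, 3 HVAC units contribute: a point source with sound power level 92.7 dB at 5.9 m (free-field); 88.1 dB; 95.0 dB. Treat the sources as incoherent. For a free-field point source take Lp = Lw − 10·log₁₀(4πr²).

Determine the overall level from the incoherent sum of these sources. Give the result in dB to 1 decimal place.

Source at 5.9 m: Lp = 92.7 − 10·log₁₀(4π·5.9²) = 92.7 − 10·log₁₀(437.435) = 66.3 dB.
Sum in the linear (power) domain: Σ 10^(Lᵢ/10) = 10^(66.3/10) + 10^(88.1/10) + 10^(95.0/10) = 3.812e+09.
Back to dB: 10·log₁₀ Σ = 95.8 dB.

95.8 dB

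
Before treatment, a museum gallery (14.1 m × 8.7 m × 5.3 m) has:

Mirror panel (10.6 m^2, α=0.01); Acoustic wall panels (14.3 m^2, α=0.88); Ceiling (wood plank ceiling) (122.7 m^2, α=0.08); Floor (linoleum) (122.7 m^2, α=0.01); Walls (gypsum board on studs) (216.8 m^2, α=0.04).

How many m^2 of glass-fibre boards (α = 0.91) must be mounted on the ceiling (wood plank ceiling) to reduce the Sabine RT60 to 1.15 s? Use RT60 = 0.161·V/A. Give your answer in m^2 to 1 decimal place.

Equivalent absorption area: A₁ = 10.6*0.01 + 14.3*0.88 + 122.7*0.08 + 122.7*0.01 + 216.8*0.04 = 32.405 m^2.
V = 650.151 m³. Target absorption A₂ = 0.161 × 650.151 / 1.15 = 91.021 sabins.
ΔA needed = 91.021 − 32.405 = 58.616 sabins.
Each m^2 of panel replacing the ceiling (wood plank ceiling) adds (0.91 − 0.08) = 0.83 sabins.
Panel area = 58.616 / 0.83 = 70.6 m^2.

70.6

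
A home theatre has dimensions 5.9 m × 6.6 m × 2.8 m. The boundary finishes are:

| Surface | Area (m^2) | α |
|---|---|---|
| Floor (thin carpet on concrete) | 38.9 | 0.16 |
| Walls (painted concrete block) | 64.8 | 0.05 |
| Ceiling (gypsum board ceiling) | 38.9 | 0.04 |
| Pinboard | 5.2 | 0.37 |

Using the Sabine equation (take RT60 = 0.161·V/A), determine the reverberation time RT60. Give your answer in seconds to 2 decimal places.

Total absorption A = 38.9*0.16 + 64.8*0.05 + 38.9*0.04 + 5.2*0.37
  = 6.224 + 3.240 + 1.556 + 1.924 = 12.944 m^2 sabins.
Room volume: 109.032 m³.
RT60 = 0.161 · V / A = 0.161 × 109.032 / 12.944 = 1.36 s.

1.36 seconds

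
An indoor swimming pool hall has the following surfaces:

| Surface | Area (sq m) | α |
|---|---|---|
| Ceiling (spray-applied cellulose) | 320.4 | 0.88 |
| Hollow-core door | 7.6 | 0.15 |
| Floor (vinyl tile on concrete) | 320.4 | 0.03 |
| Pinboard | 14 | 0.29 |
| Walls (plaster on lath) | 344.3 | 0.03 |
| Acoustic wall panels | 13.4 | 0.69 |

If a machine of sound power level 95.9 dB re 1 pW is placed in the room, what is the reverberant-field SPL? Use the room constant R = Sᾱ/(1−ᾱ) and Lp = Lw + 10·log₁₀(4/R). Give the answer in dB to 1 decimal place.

75.3 dB

A = 316.339 sabins; S = 1020.1 sq m.
ᾱ = 0.3101, so room constant R = A/(1−ᾱ) = 458.529 sq m.
Lp = 95.9 + 10·log₁₀(4/458.529) = 95.9 + (-20.59) = 75.3 dB.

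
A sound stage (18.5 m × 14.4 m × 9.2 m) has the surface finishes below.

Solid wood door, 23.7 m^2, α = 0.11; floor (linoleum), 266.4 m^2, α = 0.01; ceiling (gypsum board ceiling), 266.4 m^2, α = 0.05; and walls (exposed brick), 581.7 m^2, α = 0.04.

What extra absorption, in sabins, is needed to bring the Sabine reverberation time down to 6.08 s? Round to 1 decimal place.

23.0 sabins

Total absorption A₁ = 23.7×0.11 + 266.4×0.01 + 266.4×0.05 + 581.7×0.04
  = 2.607 + 2.664 + 13.320 + 23.268 = 41.859 m^2 sabins.
V = 2450.88 m³. Required absorption A₂ = 0.161 × 2450.88 / 6.08 = 64.900 sabins.
ΔA = A₂ − A₁ = 64.900 − 41.859 = 23.0 sabins.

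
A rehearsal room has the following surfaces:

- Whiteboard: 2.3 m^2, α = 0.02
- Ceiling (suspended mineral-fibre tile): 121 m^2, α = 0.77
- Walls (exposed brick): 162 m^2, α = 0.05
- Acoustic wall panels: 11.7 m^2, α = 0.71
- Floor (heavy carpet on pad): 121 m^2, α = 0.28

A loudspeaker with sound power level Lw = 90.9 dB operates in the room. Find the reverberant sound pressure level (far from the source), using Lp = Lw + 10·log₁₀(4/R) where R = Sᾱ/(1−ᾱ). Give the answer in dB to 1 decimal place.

73.5 dB

A = 143.503 sabins; S = 418.0 m^2.
ᾱ = 0.3433, so room constant R = A/(1−ᾱ) = 218.521 m^2.
Lp = Lw + 10 log₁₀(4/R) = 90.9 -17.37 = 73.5 dB.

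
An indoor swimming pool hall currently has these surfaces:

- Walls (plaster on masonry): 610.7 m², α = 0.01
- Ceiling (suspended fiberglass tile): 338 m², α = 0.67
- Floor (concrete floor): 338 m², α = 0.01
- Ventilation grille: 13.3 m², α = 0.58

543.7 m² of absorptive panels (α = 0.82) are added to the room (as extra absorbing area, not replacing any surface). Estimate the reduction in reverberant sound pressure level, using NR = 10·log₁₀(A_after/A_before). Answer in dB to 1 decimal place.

A_before = Σ Sᵢαᵢ = 610.7·0.01 + 338·0.67 + 338·0.01 + 13.3·0.58 = 243.661 sabins.
Added absorption = 543.7 × 0.82 = 445.834 sabins.
New total A_after = 689.495 sabins.
Reduction = 10 log₁₀(A_after/A_before) = 10 log₁₀(2.8297) = 4.5 dB.

4.5 dB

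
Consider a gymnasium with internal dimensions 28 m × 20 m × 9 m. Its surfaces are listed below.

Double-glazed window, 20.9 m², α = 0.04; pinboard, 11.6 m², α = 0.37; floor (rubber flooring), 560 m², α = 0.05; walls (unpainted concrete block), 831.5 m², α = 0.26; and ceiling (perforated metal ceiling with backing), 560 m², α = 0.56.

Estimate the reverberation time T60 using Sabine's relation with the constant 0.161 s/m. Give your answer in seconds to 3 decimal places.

A = Σ Sᵢαᵢ = 20.9*0.04 + 11.6*0.37 + 560*0.05 + 831.5*0.26 + 560*0.56 = 562.918 sabins.
V = 28·20·9 = 5040 m³.
T = 0.161 V/A = 0.161·5040/562.918 = 1.441 s.

1.441 s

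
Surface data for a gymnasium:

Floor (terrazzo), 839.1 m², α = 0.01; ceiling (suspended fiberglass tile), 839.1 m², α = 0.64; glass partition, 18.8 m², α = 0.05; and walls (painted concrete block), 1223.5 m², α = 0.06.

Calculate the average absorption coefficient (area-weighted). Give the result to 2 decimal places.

0.21

Total surface area S = 2920.5 m².
Σ(Sᵢαᵢ) = 839.1*0.01 + 839.1*0.64 + 18.8*0.05 + 1223.5*0.06 = 619.765.
ᾱ = 619.765 / 2920.5 = 0.21.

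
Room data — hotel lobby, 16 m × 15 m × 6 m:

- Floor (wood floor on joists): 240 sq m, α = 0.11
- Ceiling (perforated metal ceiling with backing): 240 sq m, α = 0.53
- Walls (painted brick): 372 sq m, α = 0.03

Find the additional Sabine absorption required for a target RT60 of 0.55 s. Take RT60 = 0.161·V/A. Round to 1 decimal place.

256.8 sabins

A₁ = Σ Sᵢαᵢ = 240·0.11 + 240·0.53 + 372·0.03 = 164.760 sabins.
For T = 0.55 s, need A₂ = 0.161·V/T = 0.161·1440/0.55 = 421.527 sabins.
Shortfall: 421.527 − 164.760 = 256.8 sabins.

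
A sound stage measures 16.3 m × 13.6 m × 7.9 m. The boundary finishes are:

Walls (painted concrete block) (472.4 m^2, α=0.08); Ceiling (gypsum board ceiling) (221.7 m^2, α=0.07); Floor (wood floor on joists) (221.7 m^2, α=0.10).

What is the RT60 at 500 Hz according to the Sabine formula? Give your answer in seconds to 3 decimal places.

Total absorption A = 472.4×0.08 + 221.7×0.07 + 221.7×0.10
  = 37.792 + 15.519 + 22.170 = 75.481 m^2 sabins.
V = 16.3·13.6·7.9 = 1751.272 m³.
Sabine: RT60 = 0.161 × 1751.272 / 75.481 = 3.735 s.

3.735 sec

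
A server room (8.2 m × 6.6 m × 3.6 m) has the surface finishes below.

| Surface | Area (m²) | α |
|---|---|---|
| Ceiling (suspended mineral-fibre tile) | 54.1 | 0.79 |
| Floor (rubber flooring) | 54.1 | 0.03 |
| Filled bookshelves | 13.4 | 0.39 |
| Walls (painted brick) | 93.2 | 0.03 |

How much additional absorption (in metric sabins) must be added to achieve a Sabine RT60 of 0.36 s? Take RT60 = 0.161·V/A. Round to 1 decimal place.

Total absorption A₁ = 54.1×0.79 + 54.1×0.03 + 13.4×0.39 + 93.2×0.03
  = 42.739 + 1.623 + 5.226 + 2.796 = 52.384 m² sabins.
Target A₂ = 0.161·194.832/0.36 = 87.133 sabins (V = 194.832 m³).
Shortfall: 87.133 − 52.384 = 34.7 sabins.

34.7 sabins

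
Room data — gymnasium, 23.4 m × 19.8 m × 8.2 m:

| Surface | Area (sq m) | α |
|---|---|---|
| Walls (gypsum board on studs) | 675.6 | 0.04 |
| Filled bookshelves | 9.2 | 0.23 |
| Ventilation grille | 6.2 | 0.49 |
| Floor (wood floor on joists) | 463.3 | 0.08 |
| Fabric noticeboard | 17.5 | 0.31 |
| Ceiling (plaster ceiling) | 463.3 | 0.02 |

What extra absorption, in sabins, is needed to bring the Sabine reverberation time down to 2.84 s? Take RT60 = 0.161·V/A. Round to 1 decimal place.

Total absorption A₁ = 675.6·0.04 + 9.2·0.23 + 6.2·0.49 + 463.3·0.08 + 17.5·0.31 + 463.3·0.02
  = 27.024 + 2.116 + 3.038 + 37.064 + 5.425 + 9.266 = 83.933 sq m sabins.
Target A₂ = 0.161·3799.224/2.84 = 215.379 sabins (V = 3799.224 m³).
Shortfall: 215.379 − 83.933 = 131.4 sabins.

131.4 sabins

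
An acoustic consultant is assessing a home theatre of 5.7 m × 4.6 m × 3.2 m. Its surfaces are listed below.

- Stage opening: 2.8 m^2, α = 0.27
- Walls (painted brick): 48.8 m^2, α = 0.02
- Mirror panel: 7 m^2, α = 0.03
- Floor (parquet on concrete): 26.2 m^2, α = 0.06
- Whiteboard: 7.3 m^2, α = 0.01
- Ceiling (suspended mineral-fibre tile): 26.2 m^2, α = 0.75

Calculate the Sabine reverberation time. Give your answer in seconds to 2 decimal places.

Total absorption A = 2.8·0.27 + 48.8·0.02 + 7·0.03 + 26.2·0.06 + 7.3·0.01 + 26.2·0.75
  = 0.756 + 0.976 + 0.210 + 1.572 + 0.073 + 19.650 = 23.237 m^2 sabins.
Room volume: 83.904 m³.
Sabine: RT60 = 0.161 × 83.904 / 23.237 = 0.58 s.

0.58 s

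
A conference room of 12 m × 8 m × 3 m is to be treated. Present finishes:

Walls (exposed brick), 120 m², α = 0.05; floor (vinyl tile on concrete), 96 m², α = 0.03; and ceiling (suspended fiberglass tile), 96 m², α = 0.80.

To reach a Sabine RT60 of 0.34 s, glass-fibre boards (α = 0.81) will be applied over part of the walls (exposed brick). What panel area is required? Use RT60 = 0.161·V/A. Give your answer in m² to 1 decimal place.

Summing Sᵢαᵢ: 6.000 + 2.880 + 76.800 → A₁ = 85.680 sabins.
V = 288 m³. Target absorption A₂ = 0.161 × 288 / 0.34 = 136.376 sabins.
Absorption to add: 136.376 − 85.680 = 50.696 sabins.
Net gain per m²: Δα = 0.81 − 0.05 = 0.76.
Panel area = 50.696 / 0.76 = 66.7 m².

66.7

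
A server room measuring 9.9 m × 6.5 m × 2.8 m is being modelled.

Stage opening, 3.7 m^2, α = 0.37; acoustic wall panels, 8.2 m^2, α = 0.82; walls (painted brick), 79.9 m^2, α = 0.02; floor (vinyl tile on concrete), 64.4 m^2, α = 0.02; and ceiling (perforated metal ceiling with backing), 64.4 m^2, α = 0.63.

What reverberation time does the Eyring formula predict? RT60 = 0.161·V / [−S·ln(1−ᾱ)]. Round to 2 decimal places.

0.49 seconds

S = Σ Sᵢ = 220.6 m^2.
Σ(Sᵢαᵢ) = 3.7×0.37 + 8.2×0.82 + 79.9×0.02 + 64.4×0.02 + 64.4×0.63 = 51.551.
Mean coefficient ᾱ = A/S = 0.2337.
−S·ln(1−ᾱ) = −220.6 × ln(1 − 0.2337) = 58.720.
V = 9.9 × 6.5 × 2.8 = 180.18 m³.
RT60 = 0.161 × 180.18 / 58.720 = 0.49 s.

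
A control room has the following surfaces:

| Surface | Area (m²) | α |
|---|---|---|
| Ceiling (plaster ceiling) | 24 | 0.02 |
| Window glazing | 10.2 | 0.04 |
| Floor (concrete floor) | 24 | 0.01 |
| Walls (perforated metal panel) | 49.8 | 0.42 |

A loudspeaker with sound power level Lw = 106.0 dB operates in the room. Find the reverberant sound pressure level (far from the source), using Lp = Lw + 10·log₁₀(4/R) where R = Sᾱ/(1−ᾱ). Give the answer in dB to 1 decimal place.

97.6 dB

A = 22.044 sabins; S = 108.0 m².
ᾱ = 0.2041, so room constant R = A/(1−ᾱ) = 27.697 m².
Lp = Lw + 10 log₁₀(4/R) = 106.0 -8.40 = 97.6 dB.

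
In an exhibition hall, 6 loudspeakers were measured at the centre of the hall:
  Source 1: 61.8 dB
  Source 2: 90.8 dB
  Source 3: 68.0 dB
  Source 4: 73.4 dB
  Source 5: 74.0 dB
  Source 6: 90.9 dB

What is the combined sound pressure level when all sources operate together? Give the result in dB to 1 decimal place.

Sum in the linear (power) domain: Σ 10^(Lᵢ/10) = 10^(61.8/10) + 10^(90.8/10) + 10^(68.0/10) + 10^(73.4/10) + 10^(74.0/10) + 10^(90.9/10) = 2.487e+09.
Back to dB: 10·log₁₀ Σ = 94.0 dB.

94.0 dB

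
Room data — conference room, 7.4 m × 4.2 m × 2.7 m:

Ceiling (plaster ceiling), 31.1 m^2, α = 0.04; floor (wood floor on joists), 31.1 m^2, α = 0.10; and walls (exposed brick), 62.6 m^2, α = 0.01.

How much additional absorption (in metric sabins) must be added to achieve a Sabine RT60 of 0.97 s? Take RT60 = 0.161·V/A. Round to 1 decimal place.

8.9 sabins

Summing Sᵢαᵢ: 1.244 + 3.110 + 0.626 → A₁ = 4.980 sabins.
Target A₂ = 0.161·83.916/0.97 = 13.928 sabins (V = 83.916 m³).
ΔA = A₂ − A₁ = 13.928 − 4.980 = 8.9 sabins.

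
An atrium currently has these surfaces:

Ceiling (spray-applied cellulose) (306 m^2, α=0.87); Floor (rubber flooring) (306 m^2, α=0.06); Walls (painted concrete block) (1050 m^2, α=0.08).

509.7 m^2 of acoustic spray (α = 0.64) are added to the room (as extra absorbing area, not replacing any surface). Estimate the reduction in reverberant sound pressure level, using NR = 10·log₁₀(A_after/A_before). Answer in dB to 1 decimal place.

2.8 dB

Equivalent absorption area: A_before = 306×0.87 + 306×0.06 + 1050×0.08 = 368.580 m^2.
Added absorption = 509.7 × 0.64 = 326.208 sabins.
New total A_after = 694.788 sabins.
NR = 10·log₁₀(694.788/368.580) = 2.8 dB.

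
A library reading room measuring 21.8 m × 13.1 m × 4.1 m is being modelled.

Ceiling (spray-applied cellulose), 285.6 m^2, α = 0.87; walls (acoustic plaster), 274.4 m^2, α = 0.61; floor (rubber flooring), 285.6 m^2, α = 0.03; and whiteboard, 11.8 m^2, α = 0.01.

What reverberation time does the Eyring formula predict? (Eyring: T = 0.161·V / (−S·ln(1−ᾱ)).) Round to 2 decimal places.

S = Σ Sᵢ = 857.4 m^2.
Σ(Sᵢαᵢ) = 285.6·0.87 + 274.4·0.61 + 285.6·0.03 + 11.8·0.01 = 424.542.
Mean coefficient ᾱ = A/S = 0.4952.
Eyring denominator: −S ln(1−ᾱ) = 586.113.
V = 21.8 × 13.1 × 4.1 = 1170.878 m³.
T = 0.161·V/[−S·ln(1−ᾱ)] = 0.161·1170.878/586.113 = 0.32 s.

0.32 seconds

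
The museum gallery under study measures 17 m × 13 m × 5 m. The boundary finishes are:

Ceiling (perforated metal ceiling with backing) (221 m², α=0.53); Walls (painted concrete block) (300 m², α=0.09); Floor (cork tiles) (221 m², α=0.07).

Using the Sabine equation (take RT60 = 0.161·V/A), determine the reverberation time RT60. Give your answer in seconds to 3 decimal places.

1.115 sec

Summing Sᵢαᵢ: 117.130 + 27.000 + 15.470 → A = 159.600 sabins.
V = 17·13·5 = 1105 m³.
Sabine: RT60 = 0.161 × 1105 / 159.600 = 1.115 s.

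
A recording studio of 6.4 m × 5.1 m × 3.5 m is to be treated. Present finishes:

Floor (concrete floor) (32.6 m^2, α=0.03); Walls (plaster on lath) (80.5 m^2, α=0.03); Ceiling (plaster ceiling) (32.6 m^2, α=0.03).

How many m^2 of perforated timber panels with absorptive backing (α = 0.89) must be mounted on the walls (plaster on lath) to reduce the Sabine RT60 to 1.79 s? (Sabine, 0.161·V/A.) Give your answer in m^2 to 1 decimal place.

6.9

Summing Sᵢαᵢ: 0.978 + 2.415 + 0.978 → A₁ = 4.371 sabins.
V = 114.24 m³. Target absorption A₂ = 0.161 × 114.24 / 1.79 = 10.275 sabins.
Absorption to add: 10.275 − 4.371 = 5.904 sabins.
Net gain per m^2: Δα = 0.89 − 0.03 = 0.86.
Area = ΔA/Δα = 5.904/0.86 = 6.9 m^2.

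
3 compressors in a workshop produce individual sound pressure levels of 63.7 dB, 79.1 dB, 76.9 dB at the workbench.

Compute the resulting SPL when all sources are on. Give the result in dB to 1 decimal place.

81.2 dB

Sum in the linear (power) domain: Σ 10^(Lᵢ/10) = 10^(63.7/10) + 10^(79.1/10) + 10^(76.9/10) = 1.326e+08.
Combined level = 10 log₁₀(1.326e+08) = 81.2 dB.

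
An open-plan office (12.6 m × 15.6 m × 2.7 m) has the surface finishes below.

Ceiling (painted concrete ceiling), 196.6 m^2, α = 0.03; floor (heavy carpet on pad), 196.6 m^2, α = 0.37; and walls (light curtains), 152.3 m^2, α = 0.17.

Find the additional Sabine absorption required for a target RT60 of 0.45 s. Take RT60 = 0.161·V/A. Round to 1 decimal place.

A₁ = Σ Sᵢαᵢ = 196.6×0.03 + 196.6×0.37 + 152.3×0.17 = 104.531 sabins.
For T = 0.45 s, need A₂ = 0.161·V/T = 0.161·530.712/0.45 = 189.877 sabins.
ΔA = A₂ − A₁ = 189.877 − 104.531 = 85.3 sabins.

85.3 sabins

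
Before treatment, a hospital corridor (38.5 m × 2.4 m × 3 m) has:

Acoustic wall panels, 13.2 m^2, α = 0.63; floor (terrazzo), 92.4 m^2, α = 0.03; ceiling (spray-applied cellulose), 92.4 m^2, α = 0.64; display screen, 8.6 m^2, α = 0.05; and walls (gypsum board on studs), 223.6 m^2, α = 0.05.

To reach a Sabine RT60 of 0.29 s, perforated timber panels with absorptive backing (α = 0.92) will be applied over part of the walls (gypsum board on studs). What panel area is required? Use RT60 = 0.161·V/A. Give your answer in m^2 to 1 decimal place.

82.8

A₁ = Σ Sᵢαᵢ = 13.2·0.63 + 92.4·0.03 + 92.4·0.64 + 8.6·0.05 + 223.6·0.05 = 81.834 sabins.
Required A₂ = 0.161·277.2/0.29 = 153.894 sabins.
Absorption to add: 153.894 − 81.834 = 72.060 sabins.
Each m^2 of panel replacing the walls (gypsum board on studs) adds (0.92 − 0.05) = 0.87 sabins.
Panel area = 72.060 / 0.87 = 82.8 m^2.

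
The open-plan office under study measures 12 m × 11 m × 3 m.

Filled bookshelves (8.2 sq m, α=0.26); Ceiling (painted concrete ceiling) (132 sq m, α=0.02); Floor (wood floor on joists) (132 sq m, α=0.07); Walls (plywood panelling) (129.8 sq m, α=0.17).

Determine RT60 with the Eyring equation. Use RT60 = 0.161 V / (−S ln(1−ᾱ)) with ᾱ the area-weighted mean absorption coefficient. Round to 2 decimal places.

1.69 s

Total surface area S = 8.2 + 132 + 132 + 129.8 = 402.0 sq m.
Σ(Sᵢαᵢ) = 8.2·0.26 + 132·0.02 + 132·0.07 + 129.8·0.17 = 36.078.
Mean coefficient ᾱ = A/S = 0.0897.
−S·ln(1−ᾱ) = −402.0 × ln(1 − 0.0897) = 37.780.
V = 12 × 11 × 3 = 396 m³.
T = 0.161·V/[−S·ln(1−ᾱ)] = 0.161·396/37.780 = 1.69 s.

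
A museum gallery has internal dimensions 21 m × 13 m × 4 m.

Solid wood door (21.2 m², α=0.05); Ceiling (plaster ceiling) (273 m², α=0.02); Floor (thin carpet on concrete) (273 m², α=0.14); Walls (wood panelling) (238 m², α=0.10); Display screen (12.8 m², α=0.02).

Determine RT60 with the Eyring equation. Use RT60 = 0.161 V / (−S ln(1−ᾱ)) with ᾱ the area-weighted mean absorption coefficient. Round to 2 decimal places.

2.45 s

Total surface area S = 21.2 + 273 + 273 + 238 + 12.8 = 818.0 m².
Σ(Sᵢαᵢ) = 21.2·0.05 + 273·0.02 + 273·0.14 + 238·0.10 + 12.8·0.02 = 68.796.
ᾱ = 68.796 / 818.0 = 0.0841.
Eyring denominator: −S ln(1−ᾱ) = 71.860.
V = 21 × 13 × 4 = 1092 m³.
T = 0.161·V/[−S·ln(1−ᾱ)] = 0.161·1092/71.860 = 2.45 s.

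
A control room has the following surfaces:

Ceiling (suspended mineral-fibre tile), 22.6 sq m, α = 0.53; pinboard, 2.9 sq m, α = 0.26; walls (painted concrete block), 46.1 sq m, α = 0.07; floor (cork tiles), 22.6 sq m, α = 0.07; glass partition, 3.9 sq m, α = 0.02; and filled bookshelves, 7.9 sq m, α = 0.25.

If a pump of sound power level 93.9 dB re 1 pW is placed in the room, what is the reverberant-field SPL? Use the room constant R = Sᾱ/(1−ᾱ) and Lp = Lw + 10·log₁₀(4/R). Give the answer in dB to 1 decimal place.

86.1 dB

A = 19.594 sabins; S = 106.0 sq m.
ᾱ = 19.594/106.0 = 0.1848; R = Sᾱ/(1−ᾱ) = 19.594/(1−0.1848) = 24.036 sq m.
Lp = Lw + 10 log₁₀(4/R) = 93.9 -7.79 = 86.1 dB.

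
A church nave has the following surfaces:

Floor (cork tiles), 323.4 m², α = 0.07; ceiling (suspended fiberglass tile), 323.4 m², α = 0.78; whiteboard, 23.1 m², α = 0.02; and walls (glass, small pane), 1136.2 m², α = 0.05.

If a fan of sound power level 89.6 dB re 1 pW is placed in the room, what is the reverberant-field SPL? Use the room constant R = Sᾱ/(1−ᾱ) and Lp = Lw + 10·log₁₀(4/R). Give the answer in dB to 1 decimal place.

69.5 dB

Σ(Sᵢαᵢ) = 323.4×0.07 + 323.4×0.78 + 23.1×0.02 + 1136.2×0.05 = 332.162; total area S = 1806.1 m².
ᾱ = 0.1839, so room constant R = A/(1−ᾱ) = 407.011 m².
Lp = Lw + 10 log₁₀(4/R) = 89.6 -20.08 = 69.5 dB.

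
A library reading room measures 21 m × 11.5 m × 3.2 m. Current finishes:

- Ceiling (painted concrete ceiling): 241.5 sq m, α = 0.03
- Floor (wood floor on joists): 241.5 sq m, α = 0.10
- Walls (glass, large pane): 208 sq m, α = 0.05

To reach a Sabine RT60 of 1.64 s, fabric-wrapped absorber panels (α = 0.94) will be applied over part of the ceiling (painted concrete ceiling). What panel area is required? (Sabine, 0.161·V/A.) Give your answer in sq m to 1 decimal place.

Total absorption A₁ = 241.5*0.03 + 241.5*0.10 + 208*0.05
  = 7.245 + 24.150 + 10.400 = 41.795 sq m sabins.
Required A₂ = 0.161·772.8/1.64 = 75.866 sabins.
ΔA needed = 75.866 − 41.795 = 34.071 sabins.
Each sq m of panel replacing the ceiling (painted concrete ceiling) adds (0.94 − 0.03) = 0.91 sabins.
Panel area = 34.071 / 0.91 = 37.4 sq m.

37.4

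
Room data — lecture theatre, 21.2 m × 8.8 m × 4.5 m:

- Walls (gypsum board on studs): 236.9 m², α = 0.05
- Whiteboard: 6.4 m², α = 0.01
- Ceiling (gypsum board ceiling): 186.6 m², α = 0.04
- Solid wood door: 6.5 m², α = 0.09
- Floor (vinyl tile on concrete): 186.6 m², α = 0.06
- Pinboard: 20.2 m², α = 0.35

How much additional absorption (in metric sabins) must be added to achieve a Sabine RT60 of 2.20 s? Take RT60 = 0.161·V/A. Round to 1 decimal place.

Summing Sᵢαᵢ: 11.845 + 0.064 + 7.464 + 0.585 + 11.196 + 7.070 → A₁ = 38.224 sabins.
V = 839.52 m³. Required absorption A₂ = 0.161 × 839.52 / 2.20 = 61.438 sabins.
Additional absorption ΔA = 61.438 − 38.224 = 23.2 sabins.

23.2 sabins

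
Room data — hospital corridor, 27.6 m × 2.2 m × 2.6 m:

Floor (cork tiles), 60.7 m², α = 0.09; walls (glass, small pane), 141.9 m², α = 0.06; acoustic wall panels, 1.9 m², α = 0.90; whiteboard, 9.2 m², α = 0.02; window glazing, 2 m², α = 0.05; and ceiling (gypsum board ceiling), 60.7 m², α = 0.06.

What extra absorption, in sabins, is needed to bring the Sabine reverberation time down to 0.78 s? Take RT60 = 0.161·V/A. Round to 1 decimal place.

Summing Sᵢαᵢ: 5.463 + 8.514 + 1.710 + 0.184 + 0.100 + 3.642 → A₁ = 19.613 sabins.
Target A₂ = 0.161·157.872/0.78 = 32.586 sabins (V = 157.872 m³).
Shortfall: 32.586 − 19.613 = 13.0 sabins.

13.0 sabins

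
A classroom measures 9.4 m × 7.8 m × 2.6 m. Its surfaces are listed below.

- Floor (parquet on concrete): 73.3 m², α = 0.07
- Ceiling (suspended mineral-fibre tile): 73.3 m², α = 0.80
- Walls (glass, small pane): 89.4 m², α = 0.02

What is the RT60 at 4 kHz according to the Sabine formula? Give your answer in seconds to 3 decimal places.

0.468 s

Summing Sᵢαᵢ: 5.131 + 58.640 + 1.788 → A = 65.559 sabins.
Volume V = 9.4 × 7.8 × 2.6 = 190.632 m³.
T = 0.161 V/A = 0.161·190.632/65.559 = 0.468 s.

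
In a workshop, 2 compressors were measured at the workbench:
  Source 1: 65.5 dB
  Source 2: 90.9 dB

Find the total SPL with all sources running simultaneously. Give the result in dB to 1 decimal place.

90.9 dB

Converting to relative power and adding: 10^(65.5/10) + 10^(90.9/10) = 1.234e+09.
L_total = 10·log₁₀(1.234e+09) = 90.9 dB.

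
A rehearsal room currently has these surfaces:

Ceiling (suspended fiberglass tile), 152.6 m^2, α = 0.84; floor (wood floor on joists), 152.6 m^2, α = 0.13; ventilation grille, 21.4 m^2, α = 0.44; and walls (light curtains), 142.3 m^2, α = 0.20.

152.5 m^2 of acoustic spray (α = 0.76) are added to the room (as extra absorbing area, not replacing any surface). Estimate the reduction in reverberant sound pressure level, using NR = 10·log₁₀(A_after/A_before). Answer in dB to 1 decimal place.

2.1 dB

Total absorption A_before = 152.6·0.84 + 152.6·0.13 + 21.4·0.44 + 142.3·0.20
  = 128.184 + 19.838 + 9.416 + 28.460 = 185.898 m^2 sabins.
Added absorption = 152.5 × 0.76 = 115.900 sabins.
New total A_after = 301.798 sabins.
Reduction = 10 log₁₀(A_after/A_before) = 10 log₁₀(1.6235) = 2.1 dB.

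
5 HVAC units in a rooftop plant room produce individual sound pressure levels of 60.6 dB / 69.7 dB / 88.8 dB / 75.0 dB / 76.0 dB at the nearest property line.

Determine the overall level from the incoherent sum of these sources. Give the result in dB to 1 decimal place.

89.2 dB

Converting to relative power and adding: 10^(60.6/10) + 10^(69.7/10) + 10^(88.8/10) + 10^(75.0/10) + 10^(76.0/10) = 8.405e+08.
Combined level = 10 log₁₀(8.405e+08) = 89.2 dB.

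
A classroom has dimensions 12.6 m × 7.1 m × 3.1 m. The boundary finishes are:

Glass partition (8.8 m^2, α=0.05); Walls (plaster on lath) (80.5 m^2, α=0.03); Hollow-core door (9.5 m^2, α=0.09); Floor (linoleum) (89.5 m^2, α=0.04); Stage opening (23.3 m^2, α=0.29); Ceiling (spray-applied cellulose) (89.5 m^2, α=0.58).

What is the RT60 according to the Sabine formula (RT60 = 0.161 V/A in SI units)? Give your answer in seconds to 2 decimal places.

0.68 s

Summing Sᵢαᵢ: 0.440 + 2.415 + 0.855 + 3.580 + 6.757 + 51.910 → A = 65.957 sabins.
V = 12.6·7.1·3.1 = 277.326 m³.
T = 0.161 V/A = 0.161·277.326/65.957 = 0.68 s.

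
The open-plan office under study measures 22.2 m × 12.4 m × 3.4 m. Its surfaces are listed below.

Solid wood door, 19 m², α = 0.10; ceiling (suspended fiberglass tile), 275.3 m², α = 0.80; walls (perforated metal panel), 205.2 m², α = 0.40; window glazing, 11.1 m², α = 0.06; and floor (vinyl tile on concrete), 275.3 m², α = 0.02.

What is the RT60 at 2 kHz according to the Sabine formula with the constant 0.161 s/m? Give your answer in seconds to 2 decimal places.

Summing Sᵢαᵢ: 1.900 + 220.240 + 82.080 + 0.666 + 5.506 → A = 310.392 sabins.
Volume V = 22.2 × 12.4 × 3.4 = 935.952 m³.
Sabine: RT60 = 0.161 × 935.952 / 310.392 = 0.49 s.

0.49 seconds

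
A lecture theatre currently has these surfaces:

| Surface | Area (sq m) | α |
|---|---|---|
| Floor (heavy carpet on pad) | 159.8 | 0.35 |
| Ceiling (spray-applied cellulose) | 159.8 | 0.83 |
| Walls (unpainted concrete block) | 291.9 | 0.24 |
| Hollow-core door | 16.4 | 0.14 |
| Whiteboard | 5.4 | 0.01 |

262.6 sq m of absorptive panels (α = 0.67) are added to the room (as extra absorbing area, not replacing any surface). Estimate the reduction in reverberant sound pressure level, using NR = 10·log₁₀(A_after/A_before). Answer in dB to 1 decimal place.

2.2 dB

Equivalent absorption area: A_before = 159.8·0.35 + 159.8·0.83 + 291.9·0.24 + 16.4·0.14 + 5.4·0.01 = 260.970 sq m.
Treatment contributes 262.6·0.67 = 175.942 sabins.
New total A_after = 436.912 sabins.
Reduction = 10 log₁₀(A_after/A_before) = 10 log₁₀(1.6742) = 2.2 dB.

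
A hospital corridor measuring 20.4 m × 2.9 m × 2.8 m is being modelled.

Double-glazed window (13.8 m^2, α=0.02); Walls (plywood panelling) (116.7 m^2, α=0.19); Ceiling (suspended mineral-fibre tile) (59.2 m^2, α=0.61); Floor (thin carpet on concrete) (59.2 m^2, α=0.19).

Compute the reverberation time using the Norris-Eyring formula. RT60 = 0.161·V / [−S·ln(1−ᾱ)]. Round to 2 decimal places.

0.33 s

Total surface area S = 13.8 + 116.7 + 59.2 + 59.2 = 248.9 m^2.
Σ(Sᵢαᵢ) = 13.8·0.02 + 116.7·0.19 + 59.2·0.61 + 59.2·0.19 = 69.809.
ᾱ = 69.809 / 248.9 = 0.2805.
−S·ln(1−ᾱ) = −248.9 × ln(1 − 0.2805) = 81.938.
V = 20.4 × 2.9 × 2.8 = 165.648 m³.
T = 0.161·V/[−S·ln(1−ᾱ)] = 0.161·165.648/81.938 = 0.33 s.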